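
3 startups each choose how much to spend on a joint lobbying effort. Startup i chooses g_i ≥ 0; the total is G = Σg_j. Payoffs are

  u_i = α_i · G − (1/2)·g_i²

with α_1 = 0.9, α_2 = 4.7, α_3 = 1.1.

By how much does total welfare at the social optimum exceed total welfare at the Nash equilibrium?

Startup i's FOC: ∂u_i/∂g_i = α_i − g_i = 0, so g_i* = α_i.
NE contributions = (0.9, 4.7, 1.1); G = 6.7.
W^NE = (Σα)·G − ½Σα_i² = 6.7² − ½·24.11 = 32.835.
Planner sets g_i = Σα_j = 6.7 for every i, so G^SO = 3·6.7 = 20.1.
W^SO = (Σα)·G^SO − ½·3·(Σα)² = (3/2)·6.7² = 67.335.
Deadweight loss = W^SO − W^NE = 34.5.

34.5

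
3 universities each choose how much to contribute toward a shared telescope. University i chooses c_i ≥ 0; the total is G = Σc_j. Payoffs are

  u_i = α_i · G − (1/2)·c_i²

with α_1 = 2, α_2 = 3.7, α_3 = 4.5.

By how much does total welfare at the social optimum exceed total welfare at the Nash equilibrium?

70.99

University i's FOC: ∂u_i/∂c_i = α_i − c_i = 0, so c_i* = α_i.
NE contributions = (2, 3.7, 4.5); G = 10.2.
W^NE = (Σα)·G − ½Σα_i² = 10.2² − ½·37.94 = 85.07.
Planner sets c_i = Σα_j = 10.2 for every i, so G^SO = 3·10.2 = 30.6.
W^SO = (Σα)·G^SO − ½·3·(Σα)² = (3/2)·10.2² = 156.06.
Deadweight loss = W^SO − W^NE = 70.99.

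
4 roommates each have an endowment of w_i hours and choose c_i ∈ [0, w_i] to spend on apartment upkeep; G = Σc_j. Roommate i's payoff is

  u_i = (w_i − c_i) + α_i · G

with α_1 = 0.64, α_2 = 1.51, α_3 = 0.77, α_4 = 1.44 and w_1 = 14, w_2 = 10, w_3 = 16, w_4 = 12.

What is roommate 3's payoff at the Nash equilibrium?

32.94

∂u_i/∂c_i = α_i − 1, so roommate i contributes w_i if α_i > 1, else 0.
α_i > 1 for i ∈ {2, 4}; NE contributions (0, 10, 0, 12), G = 22.
u_3 = (16 − 0) + 0.77·22 = 32.94.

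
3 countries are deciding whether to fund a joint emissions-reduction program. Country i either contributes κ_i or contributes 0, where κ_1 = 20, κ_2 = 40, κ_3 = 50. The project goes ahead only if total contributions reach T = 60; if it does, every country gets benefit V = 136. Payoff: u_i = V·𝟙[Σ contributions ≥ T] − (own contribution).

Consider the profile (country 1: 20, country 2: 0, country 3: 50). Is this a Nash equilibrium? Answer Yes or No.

Total = 70 ≥ 60: provided.
Country 1 (pledges 20, payoff 116): dropping to 0 → total 50, payoff 0. No gain.
Country 2 (pledges 0, payoff 136): pledging 40 → total 110, payoff 96. No gain.
Country 3 (pledges 50, payoff 86): dropping to 0 → total 20, payoff 0. No gain.

Yes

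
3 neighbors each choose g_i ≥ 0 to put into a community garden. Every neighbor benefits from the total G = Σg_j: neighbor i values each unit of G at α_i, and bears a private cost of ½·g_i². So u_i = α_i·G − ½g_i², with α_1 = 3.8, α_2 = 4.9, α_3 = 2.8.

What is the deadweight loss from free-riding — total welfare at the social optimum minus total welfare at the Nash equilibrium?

Neighbor i's FOC: ∂u_i/∂g_i = α_i − g_i = 0, so g_i* = α_i.
NE contributions = (3.8, 4.9, 2.8); G = 11.5.
W^NE = (Σα)·G − ½Σα_i² = 11.5² − ½·46.29 = 109.105.
Planner sets g_i = Σα_j = 11.5 for every i, so G^SO = 3·11.5 = 34.5.
W^SO = (Σα)·G^SO − ½·3·(Σα)² = (3/2)·11.5² = 198.375.
Deadweight loss = W^SO − W^NE = 89.27.

89.27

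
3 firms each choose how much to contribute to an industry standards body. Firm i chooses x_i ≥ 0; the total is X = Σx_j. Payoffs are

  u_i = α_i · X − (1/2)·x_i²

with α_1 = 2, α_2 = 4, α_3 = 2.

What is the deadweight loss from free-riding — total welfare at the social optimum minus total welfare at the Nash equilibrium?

Firm i's FOC: ∂u_i/∂x_i = α_i − x_i = 0, so x_i* = α_i.
NE contributions = (2, 4, 2); X = 8.
W^NE = (Σα)·X − ½Σα_i² = 8² − ½·24 = 52.
Planner sets x_i = Σα_j = 8 for every i, so X^SO = 3·8 = 24.
W^SO = (Σα)·X^SO − ½·3·(Σα)² = (3/2)·8² = 96.
Deadweight loss = W^SO − W^NE = 44.

44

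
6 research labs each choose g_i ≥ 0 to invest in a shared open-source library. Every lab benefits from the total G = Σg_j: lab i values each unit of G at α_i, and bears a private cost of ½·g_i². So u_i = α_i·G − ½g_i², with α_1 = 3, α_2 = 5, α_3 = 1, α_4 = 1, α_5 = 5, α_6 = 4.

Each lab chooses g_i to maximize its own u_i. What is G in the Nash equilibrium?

Lab i's FOC: ∂u_i/∂g_i = α_i − g_i = 0, so g_i* = α_i.
NE contributions = (3, 5, 1, 1, 5, 4); G = 19.

19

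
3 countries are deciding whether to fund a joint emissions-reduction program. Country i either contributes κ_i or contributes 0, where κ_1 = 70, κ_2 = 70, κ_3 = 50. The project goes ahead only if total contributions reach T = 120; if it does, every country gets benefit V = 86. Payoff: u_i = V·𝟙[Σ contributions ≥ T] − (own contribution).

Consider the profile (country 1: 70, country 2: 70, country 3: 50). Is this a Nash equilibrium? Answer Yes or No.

Total = 190 ≥ 120: provided.
Country 1 (pledges 70, payoff 16): dropping to 0 → total 120, payoff 86. Profitable deviation.

No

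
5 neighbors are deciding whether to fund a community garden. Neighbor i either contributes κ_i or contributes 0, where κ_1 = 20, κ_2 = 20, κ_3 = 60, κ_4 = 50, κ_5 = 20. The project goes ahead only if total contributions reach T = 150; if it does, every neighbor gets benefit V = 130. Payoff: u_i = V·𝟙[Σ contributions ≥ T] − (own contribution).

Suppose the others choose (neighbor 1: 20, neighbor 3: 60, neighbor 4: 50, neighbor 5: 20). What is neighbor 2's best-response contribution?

Others' total = 150 ≥ 150; contributing adds cost 20 for no extra benefit.
Best response: 0.

0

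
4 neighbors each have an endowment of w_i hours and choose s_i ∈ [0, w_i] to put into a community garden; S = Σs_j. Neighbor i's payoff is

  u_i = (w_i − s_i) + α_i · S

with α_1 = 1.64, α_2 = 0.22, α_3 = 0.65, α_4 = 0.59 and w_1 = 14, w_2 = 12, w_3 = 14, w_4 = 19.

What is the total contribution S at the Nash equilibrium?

∂u_i/∂s_i = α_i − 1, so neighbor i contributes w_i if α_i > 1, else 0.
α_i > 1 for i ∈ {1}; NE contributions (14, 0, 0, 0), S = 14.

14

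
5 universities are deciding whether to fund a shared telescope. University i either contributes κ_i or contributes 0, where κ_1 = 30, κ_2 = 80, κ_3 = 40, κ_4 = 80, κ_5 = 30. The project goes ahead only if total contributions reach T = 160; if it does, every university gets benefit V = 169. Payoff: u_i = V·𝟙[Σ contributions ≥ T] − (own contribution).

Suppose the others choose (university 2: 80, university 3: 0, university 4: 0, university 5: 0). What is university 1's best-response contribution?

0

Others' total = 80. Even contributing 30 gives 110 < 160: no benefit either way.
Best response: 0.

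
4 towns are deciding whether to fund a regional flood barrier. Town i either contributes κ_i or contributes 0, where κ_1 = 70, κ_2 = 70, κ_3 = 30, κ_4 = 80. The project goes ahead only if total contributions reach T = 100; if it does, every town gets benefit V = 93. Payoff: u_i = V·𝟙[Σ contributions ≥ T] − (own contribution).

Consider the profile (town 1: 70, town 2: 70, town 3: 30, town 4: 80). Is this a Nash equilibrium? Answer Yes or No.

Total = 250 ≥ 100: provided.
Town 1 (pledges 70, payoff 23): dropping to 0 → total 180, payoff 93. Profitable deviation.

No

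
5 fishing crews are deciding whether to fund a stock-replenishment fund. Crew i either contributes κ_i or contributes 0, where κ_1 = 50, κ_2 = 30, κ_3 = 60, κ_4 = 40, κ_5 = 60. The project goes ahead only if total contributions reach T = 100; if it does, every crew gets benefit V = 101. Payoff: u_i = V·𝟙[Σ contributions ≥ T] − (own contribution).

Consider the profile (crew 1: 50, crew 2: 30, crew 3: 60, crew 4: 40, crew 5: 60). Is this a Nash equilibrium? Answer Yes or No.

No

Total = 240 ≥ 100: provided.
Crew 1 (pledges 50, payoff 51): dropping to 0 → total 190, payoff 101. Profitable deviation.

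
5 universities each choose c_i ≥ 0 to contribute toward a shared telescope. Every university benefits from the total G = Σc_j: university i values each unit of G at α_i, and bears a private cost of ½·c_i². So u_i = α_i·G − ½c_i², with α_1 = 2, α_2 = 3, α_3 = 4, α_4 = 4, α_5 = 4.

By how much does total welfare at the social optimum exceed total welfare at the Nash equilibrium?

University i's FOC: ∂u_i/∂c_i = α_i − c_i = 0, so c_i* = α_i.
NE contributions = (2, 3, 4, 4, 4); G = 17.
W^NE = (Σα)·G − ½Σα_i² = 17² − ½·61 = 258.5.
Planner sets c_i = Σα_j = 17 for every i, so G^SO = 5·17 = 85.
W^SO = (Σα)·G^SO − ½·5·(Σα)² = (5/2)·17² = 722.5.
Deadweight loss = W^SO − W^NE = 464.

464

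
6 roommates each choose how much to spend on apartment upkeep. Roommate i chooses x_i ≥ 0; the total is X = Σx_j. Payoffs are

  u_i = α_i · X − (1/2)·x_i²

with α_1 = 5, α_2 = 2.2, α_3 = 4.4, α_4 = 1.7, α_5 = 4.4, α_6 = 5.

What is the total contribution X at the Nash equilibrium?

22.7

Roommate i's FOC: ∂u_i/∂x_i = α_i − x_i = 0, so x_i* = α_i.
NE contributions = (5, 2.2, 4.4, 1.7, 4.4, 5); X = 22.7.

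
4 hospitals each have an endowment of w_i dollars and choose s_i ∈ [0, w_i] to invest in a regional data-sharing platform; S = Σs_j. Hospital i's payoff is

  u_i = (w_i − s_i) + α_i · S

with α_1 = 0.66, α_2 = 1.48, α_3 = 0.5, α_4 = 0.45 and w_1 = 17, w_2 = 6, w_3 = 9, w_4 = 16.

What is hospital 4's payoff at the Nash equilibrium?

18.7

∂u_i/∂s_i = α_i − 1, so hospital i contributes w_i if α_i > 1, else 0.
α_i > 1 for i ∈ {2}; NE contributions (0, 6, 0, 0), S = 6.
u_4 = (16 − 0) + 0.45·6 = 18.7.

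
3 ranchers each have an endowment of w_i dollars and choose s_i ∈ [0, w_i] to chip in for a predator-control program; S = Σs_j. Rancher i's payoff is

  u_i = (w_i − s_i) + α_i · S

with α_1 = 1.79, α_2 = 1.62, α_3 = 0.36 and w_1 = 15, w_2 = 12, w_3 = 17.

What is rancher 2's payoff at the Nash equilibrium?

∂u_i/∂s_i = α_i − 1, so rancher i contributes w_i if α_i > 1, else 0.
α_i > 1 for i ∈ {1, 2}; NE contributions (15, 12, 0), S = 27.
u_2 = (12 − 12) + 1.62·27 = 43.74.

43.74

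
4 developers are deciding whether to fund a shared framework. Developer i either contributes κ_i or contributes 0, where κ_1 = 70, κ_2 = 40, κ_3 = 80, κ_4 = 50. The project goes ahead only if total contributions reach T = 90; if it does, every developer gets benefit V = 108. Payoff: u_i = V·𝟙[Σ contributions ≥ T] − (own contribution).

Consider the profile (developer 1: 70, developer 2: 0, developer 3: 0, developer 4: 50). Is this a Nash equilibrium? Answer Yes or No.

Yes

Total = 120 ≥ 90: provided.
Developer 1 (pledges 70, payoff 38): dropping to 0 → total 50, payoff 0. No gain.
Developer 2 (pledges 0, payoff 108): pledging 40 → total 160, payoff 68. No gain.
Developer 3 (pledges 0, payoff 108): pledging 80 → total 200, payoff 28. No gain.
Developer 4 (pledges 50, payoff 58): dropping to 0 → total 70, payoff 0. No gain.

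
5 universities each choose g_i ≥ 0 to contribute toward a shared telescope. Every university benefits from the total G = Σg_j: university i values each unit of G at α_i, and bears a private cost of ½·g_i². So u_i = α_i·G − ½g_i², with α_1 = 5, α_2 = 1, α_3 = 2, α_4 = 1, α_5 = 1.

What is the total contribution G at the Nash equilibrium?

University i's FOC: ∂u_i/∂g_i = α_i − g_i = 0, so g_i* = α_i.
NE contributions = (5, 1, 2, 1, 1); G = 10.

10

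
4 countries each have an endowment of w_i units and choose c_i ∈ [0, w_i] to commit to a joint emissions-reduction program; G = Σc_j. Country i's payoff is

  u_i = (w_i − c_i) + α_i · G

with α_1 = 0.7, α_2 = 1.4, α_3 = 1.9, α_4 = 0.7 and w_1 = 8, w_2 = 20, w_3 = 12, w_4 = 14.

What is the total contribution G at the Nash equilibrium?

32

∂u_i/∂c_i = α_i − 1, so country i contributes w_i if α_i > 1, else 0.
α_i > 1 for i ∈ {2, 3}; NE contributions (0, 20, 12, 0), G = 32.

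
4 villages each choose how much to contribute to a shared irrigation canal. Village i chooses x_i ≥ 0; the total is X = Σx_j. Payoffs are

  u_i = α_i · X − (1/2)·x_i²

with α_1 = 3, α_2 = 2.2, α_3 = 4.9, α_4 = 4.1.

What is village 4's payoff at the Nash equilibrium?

Village i's FOC: ∂u_i/∂x_i = α_i − x_i = 0, so x_i* = α_i.
NE contributions = (3, 2.2, 4.9, 4.1); X = 14.2.
u_4 = α_4·X − ½·(x_4)² = 4.1·14.2 − ½·4.1² = 49.815.

49.815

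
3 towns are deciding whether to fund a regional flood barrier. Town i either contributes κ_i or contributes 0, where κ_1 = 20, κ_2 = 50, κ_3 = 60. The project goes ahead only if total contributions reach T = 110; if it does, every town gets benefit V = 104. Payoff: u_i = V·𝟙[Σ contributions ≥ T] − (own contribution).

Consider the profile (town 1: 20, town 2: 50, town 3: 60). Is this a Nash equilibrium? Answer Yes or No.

Total = 130 ≥ 110: provided.
Town 1 (pledges 20, payoff 84): dropping to 0 → total 110, payoff 104. Profitable deviation.

No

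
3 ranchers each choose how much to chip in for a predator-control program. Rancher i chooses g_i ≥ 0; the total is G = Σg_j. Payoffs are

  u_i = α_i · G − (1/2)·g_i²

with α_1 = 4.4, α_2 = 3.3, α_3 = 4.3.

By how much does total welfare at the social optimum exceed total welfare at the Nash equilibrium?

96.37

Rancher i's FOC: ∂u_i/∂g_i = α_i − g_i = 0, so g_i* = α_i.
NE contributions = (4.4, 3.3, 4.3); G = 12.
W^NE = (Σα)·G − ½Σα_i² = 12² − ½·48.74 = 119.63.
Planner sets g_i = Σα_j = 12 for every i, so G^SO = 3·12 = 36.
W^SO = (Σα)·G^SO − ½·3·(Σα)² = (3/2)·12² = 216.
Deadweight loss = W^SO − W^NE = 96.37.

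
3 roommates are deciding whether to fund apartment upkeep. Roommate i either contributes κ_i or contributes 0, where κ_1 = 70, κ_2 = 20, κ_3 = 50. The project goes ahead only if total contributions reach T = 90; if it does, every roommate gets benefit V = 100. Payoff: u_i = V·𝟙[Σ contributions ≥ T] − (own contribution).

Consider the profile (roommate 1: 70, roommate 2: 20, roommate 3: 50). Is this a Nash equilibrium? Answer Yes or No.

Total = 140 ≥ 90: provided.
Roommate 1 (pledges 70, payoff 30): dropping to 0 → total 70, payoff 0. No gain.
Roommate 2 (pledges 20, payoff 80): dropping to 0 → total 120, payoff 100. Profitable deviation.

No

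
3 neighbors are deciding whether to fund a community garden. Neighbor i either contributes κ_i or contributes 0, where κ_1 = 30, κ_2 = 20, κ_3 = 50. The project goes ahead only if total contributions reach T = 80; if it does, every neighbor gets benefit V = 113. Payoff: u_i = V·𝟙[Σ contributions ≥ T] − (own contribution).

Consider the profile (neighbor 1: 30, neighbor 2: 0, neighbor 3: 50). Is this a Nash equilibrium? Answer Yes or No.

Yes

Total = 80 ≥ 80: provided.
Neighbor 1 (pledges 30, payoff 83): dropping to 0 → total 50, payoff 0. No gain.
Neighbor 2 (pledges 0, payoff 113): pledging 20 → total 100, payoff 93. No gain.
Neighbor 3 (pledges 50, payoff 63): dropping to 0 → total 30, payoff 0. No gain.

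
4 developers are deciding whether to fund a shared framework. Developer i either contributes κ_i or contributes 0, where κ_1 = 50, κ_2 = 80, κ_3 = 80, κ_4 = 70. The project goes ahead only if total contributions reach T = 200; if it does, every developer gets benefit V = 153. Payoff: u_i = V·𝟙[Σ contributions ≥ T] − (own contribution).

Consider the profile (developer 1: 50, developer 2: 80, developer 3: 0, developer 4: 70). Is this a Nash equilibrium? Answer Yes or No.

Total = 200 ≥ 200: provided.
Developer 1 (pledges 50, payoff 103): dropping to 0 → total 150, payoff 0. No gain.
Developer 2 (pledges 80, payoff 73): dropping to 0 → total 120, payoff 0. No gain.
Developer 3 (pledges 0, payoff 153): pledging 80 → total 280, payoff 73. No gain.
Developer 4 (pledges 70, payoff 83): dropping to 0 → total 130, payoff 0. No gain.

Yes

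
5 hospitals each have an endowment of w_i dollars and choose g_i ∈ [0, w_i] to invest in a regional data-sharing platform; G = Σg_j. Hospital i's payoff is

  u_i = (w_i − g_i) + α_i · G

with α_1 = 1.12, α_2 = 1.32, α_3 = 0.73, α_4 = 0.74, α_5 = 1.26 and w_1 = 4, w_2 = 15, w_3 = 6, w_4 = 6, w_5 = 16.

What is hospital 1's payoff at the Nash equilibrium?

39.2

∂u_i/∂g_i = α_i − 1, so hospital i contributes w_i if α_i > 1, else 0.
α_i > 1 for i ∈ {1, 2, 5}; NE contributions (4, 15, 0, 0, 16), G = 35.
u_1 = (4 − 4) + 1.12·35 = 39.2.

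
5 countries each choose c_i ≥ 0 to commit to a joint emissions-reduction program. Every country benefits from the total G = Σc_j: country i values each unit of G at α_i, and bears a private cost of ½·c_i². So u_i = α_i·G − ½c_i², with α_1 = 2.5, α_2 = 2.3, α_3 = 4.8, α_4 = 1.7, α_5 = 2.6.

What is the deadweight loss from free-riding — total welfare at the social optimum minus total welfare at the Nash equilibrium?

311.93

Country i's FOC: ∂u_i/∂c_i = α_i − c_i = 0, so c_i* = α_i.
NE contributions = (2.5, 2.3, 4.8, 1.7, 2.6); G = 13.9.
W^NE = (Σα)·G − ½Σα_i² = 13.9² − ½·44.23 = 171.095.
Planner sets c_i = Σα_j = 13.9 for every i, so G^SO = 5·13.9 = 69.5.
W^SO = (Σα)·G^SO − ½·5·(Σα)² = (5/2)·13.9² = 483.025.
Deadweight loss = W^SO − W^NE = 311.93.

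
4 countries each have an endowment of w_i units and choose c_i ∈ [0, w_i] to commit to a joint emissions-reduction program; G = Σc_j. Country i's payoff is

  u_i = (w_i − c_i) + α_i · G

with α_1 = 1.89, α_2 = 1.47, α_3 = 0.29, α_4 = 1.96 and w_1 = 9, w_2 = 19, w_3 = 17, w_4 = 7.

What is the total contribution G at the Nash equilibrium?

35

∂u_i/∂c_i = α_i − 1, so country i contributes w_i if α_i > 1, else 0.
α_i > 1 for i ∈ {1, 2, 4}; NE contributions (9, 19, 0, 7), G = 35.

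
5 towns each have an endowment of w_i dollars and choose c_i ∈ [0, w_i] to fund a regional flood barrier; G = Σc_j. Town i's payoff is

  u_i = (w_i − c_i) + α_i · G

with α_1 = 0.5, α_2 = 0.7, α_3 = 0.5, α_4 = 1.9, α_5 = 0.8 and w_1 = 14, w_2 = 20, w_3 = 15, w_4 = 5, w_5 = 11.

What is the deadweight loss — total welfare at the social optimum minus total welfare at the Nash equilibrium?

∂u_i/∂c_i = α_i − 1, so town i contributes w_i if α_i > 1, else 0.
α_i > 1 for i ∈ {4}; NE contributions (0, 0, 0, 5, 0), G = 5.
W^NE = Σw_i − G^NE + (Σα_i)·G^NE = 65 + 3.4·5 = 82.
Planner: ∂(Σu_j)/∂c_i = Σα_j − 1 = 3.4 > 0, so everyone contributes w_i; G^SO = 65, W^SO = 65 + 3.4·65 = 286.
Deadweight loss = 204.

204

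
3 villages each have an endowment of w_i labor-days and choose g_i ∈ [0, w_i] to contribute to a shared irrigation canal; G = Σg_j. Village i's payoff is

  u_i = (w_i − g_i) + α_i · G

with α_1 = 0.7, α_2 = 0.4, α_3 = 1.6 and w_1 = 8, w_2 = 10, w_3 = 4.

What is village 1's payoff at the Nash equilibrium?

10.8

∂u_i/∂g_i = α_i − 1, so village i contributes w_i if α_i > 1, else 0.
α_i > 1 for i ∈ {3}; NE contributions (0, 0, 4), G = 4.
u_1 = (8 − 0) + 0.7·4 = 10.8.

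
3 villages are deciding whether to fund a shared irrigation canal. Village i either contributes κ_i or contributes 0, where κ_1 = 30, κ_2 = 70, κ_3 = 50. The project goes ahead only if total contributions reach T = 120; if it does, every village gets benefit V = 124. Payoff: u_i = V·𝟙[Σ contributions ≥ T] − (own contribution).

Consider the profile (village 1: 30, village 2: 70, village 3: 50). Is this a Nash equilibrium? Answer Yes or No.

No

Total = 150 ≥ 120: provided.
Village 1 (pledges 30, payoff 94): dropping to 0 → total 120, payoff 124. Profitable deviation.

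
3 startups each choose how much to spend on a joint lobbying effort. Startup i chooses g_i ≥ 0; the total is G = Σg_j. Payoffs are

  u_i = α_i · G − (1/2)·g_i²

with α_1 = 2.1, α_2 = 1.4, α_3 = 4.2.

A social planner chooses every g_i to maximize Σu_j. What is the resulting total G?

23.1

Planner FOC: ∂(Σu_j)/∂g_i = (Σα_j) − g_i = 0, so g_i^SO = Σα_j = 7.7 for every i; G^SO = 23.1.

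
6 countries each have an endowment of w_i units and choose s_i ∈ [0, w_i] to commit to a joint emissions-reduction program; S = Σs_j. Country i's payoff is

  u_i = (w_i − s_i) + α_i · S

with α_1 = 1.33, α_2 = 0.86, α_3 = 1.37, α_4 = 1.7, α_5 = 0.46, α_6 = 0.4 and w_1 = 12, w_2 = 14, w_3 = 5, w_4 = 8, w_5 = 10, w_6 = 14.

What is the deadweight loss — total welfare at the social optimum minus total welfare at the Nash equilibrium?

∂u_i/∂s_i = α_i − 1, so country i contributes w_i if α_i > 1, else 0.
α_i > 1 for i ∈ {1, 3, 4}; NE contributions (12, 0, 5, 8, 0, 0), S = 25.
W^NE = Σw_i − S^NE + (Σα_i)·S^NE = 63 + 5.12·25 = 191.
Planner: ∂(Σu_j)/∂s_i = Σα_j − 1 = 5.12 > 0, so everyone contributes w_i; S^SO = 63, W^SO = 63 + 5.12·63 = 385.56.
Deadweight loss = 194.56.

194.56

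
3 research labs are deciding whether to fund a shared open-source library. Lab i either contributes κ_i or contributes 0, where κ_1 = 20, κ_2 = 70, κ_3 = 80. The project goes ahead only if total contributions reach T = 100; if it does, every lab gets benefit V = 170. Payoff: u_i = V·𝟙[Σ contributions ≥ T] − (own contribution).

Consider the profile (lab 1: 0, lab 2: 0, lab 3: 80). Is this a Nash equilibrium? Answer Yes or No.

Total = 80 < 100: not provided.
Lab 1 (pledges 0, payoff 0): pledging 20 → total 100, payoff 150. Profitable deviation.

No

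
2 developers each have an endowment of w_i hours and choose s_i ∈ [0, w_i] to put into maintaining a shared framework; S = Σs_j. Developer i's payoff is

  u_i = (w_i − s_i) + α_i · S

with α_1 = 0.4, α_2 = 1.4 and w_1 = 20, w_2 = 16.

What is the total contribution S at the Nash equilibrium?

16

∂u_i/∂s_i = α_i − 1, so developer i contributes w_i if α_i > 1, else 0.
α_i > 1 for i ∈ {2}; NE contributions (0, 16), S = 16.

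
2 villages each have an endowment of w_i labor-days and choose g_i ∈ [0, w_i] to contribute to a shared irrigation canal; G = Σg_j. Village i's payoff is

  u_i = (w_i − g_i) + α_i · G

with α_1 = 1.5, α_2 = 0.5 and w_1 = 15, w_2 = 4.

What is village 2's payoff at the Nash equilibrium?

∂u_i/∂g_i = α_i − 1, so village i contributes w_i if α_i > 1, else 0.
α_i > 1 for i ∈ {1}; NE contributions (15, 0), G = 15.
u_2 = (4 − 0) + 0.5·15 = 11.5.

11.5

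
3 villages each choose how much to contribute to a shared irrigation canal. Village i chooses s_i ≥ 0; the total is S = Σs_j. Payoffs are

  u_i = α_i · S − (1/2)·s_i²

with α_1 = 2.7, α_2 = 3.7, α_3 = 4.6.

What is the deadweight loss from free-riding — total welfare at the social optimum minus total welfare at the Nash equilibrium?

81.57

Village i's FOC: ∂u_i/∂s_i = α_i − s_i = 0, so s_i* = α_i.
NE contributions = (2.7, 3.7, 4.6); S = 11.
W^NE = (Σα)·S − ½Σα_i² = 11² − ½·42.14 = 99.93.
Planner sets s_i = Σα_j = 11 for every i, so S^SO = 3·11 = 33.
W^SO = (Σα)·S^SO − ½·3·(Σα)² = (3/2)·11² = 181.5.
Deadweight loss = W^SO − W^NE = 81.57.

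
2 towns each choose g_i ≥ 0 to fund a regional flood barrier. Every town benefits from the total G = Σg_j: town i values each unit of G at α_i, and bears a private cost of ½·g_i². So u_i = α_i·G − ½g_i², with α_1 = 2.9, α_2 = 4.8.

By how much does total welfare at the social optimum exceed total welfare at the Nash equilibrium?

Town i's FOC: ∂u_i/∂g_i = α_i − g_i = 0, so g_i* = α_i.
NE contributions = (2.9, 4.8); G = 7.7.
W^NE = (Σα)·G − ½Σα_i² = 7.7² − ½·31.45 = 43.565.
Planner sets g_i = Σα_j = 7.7 for every i, so G^SO = 2·7.7 = 15.4.
W^SO = (Σα)·G^SO − ½·2·(Σα)² = (2/2)·7.7² = 59.29.
Deadweight loss = W^SO − W^NE = 15.725.

15.725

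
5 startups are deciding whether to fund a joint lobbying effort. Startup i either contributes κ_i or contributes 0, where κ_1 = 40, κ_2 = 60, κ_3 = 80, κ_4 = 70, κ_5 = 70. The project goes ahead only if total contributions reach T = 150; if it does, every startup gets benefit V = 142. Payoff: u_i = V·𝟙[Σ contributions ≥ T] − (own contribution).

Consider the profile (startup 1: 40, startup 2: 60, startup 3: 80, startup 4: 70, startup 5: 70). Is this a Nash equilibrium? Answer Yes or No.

Total = 320 ≥ 150: provided.
Startup 1 (pledges 40, payoff 102): dropping to 0 → total 280, payoff 142. Profitable deviation.

No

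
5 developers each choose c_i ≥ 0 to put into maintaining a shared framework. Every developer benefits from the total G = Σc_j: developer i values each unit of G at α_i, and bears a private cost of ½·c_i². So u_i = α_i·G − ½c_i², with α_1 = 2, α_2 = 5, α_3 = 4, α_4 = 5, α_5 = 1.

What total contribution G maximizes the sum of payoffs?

Planner FOC: ∂(Σu_j)/∂c_i = (Σα_j) − c_i = 0, so c_i^SO = Σα_j = 17 for every i; G^SO = 85.

85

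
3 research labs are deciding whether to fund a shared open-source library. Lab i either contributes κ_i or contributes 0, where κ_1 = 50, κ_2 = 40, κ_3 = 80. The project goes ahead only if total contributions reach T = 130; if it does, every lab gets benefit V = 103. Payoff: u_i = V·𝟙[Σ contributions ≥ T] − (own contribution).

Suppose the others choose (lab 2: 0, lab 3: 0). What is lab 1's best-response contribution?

Others' total = 0. Even contributing 50 gives 50 < 130: no benefit either way.
Best response: 0.

0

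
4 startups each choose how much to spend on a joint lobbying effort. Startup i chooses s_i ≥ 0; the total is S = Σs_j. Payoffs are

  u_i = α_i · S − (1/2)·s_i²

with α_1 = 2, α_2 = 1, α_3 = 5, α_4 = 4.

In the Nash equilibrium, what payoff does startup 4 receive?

Startup i's FOC: ∂u_i/∂s_i = α_i − s_i = 0, so s_i* = α_i.
NE contributions = (2, 1, 5, 4); S = 12.
u_4 = α_4·S − ½·(s_4)² = 4·12 − ½·4² = 40.

40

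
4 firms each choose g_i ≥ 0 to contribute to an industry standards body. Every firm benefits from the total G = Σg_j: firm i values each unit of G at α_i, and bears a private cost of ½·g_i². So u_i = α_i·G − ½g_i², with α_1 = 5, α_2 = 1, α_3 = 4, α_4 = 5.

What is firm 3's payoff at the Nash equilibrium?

Firm i's FOC: ∂u_i/∂g_i = α_i − g_i = 0, so g_i* = α_i.
NE contributions = (5, 1, 4, 5); G = 15.
u_3 = α_3·G − ½·(g_3)² = 4·15 − ½·4² = 52.

52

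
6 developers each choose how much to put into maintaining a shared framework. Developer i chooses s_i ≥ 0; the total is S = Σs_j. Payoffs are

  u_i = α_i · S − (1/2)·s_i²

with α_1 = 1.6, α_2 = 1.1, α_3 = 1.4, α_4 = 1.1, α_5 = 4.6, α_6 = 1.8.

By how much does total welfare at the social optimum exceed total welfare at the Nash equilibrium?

Developer i's FOC: ∂u_i/∂s_i = α_i − s_i = 0, so s_i* = α_i.
NE contributions = (1.6, 1.1, 1.4, 1.1, 4.6, 1.8); S = 11.6.
W^NE = (Σα)·S − ½Σα_i² = 11.6² − ½·31.34 = 118.89.
Planner sets s_i = Σα_j = 11.6 for every i, so S^SO = 6·11.6 = 69.6.
W^SO = (Σα)·S^SO − ½·6·(Σα)² = (6/2)·11.6² = 403.68.
Deadweight loss = W^SO − W^NE = 284.79.

284.79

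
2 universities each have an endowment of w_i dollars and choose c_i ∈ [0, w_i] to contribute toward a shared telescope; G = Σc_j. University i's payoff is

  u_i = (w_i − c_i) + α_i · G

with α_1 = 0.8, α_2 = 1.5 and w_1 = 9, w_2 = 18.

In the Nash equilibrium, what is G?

18

∂u_i/∂c_i = α_i − 1, so university i contributes w_i if α_i > 1, else 0.
α_i > 1 for i ∈ {2}; NE contributions (0, 18), G = 18.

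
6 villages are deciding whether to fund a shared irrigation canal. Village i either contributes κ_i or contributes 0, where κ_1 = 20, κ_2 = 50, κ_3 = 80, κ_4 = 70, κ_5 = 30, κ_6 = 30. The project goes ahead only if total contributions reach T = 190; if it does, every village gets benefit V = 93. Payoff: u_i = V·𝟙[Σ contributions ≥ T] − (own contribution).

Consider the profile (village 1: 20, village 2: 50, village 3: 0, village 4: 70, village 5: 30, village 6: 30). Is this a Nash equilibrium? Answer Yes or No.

Yes

Total = 200 ≥ 190: provided.
Village 1 (pledges 20, payoff 73): dropping to 0 → total 180, payoff 0. No gain.
Village 2 (pledges 50, payoff 43): dropping to 0 → total 150, payoff 0. No gain.
Village 3 (pledges 0, payoff 93): pledging 80 → total 280, payoff 13. No gain.
Village 4 (pledges 70, payoff 23): dropping to 0 → total 130, payoff 0. No gain.
Village 5 (pledges 30, payoff 63): dropping to 0 → total 170, payoff 0. No gain.
Village 6 (pledges 30, payoff 63): dropping to 0 → total 170, payoff 0. No gain.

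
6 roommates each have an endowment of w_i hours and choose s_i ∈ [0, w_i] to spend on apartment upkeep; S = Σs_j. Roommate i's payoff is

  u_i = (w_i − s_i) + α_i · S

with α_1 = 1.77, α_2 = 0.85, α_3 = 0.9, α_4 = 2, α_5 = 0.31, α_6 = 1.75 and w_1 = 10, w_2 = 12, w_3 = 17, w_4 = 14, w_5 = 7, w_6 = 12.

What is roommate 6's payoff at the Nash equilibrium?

∂u_i/∂s_i = α_i − 1, so roommate i contributes w_i if α_i > 1, else 0.
α_i > 1 for i ∈ {1, 4, 6}; NE contributions (10, 0, 0, 14, 0, 12), S = 36.
u_6 = (12 − 12) + 1.75·36 = 63.

63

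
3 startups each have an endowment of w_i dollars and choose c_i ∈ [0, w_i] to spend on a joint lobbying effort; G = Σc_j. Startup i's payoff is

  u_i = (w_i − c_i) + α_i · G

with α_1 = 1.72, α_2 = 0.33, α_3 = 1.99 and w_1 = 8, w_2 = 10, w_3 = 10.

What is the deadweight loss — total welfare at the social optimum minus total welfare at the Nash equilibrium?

30.4

∂u_i/∂c_i = α_i − 1, so startup i contributes w_i if α_i > 1, else 0.
α_i > 1 for i ∈ {1, 3}; NE contributions (8, 0, 10), G = 18.
W^NE = Σw_i − G^NE + (Σα_i)·G^NE = 28 + 3.04·18 = 82.72.
Planner: ∂(Σu_j)/∂c_i = Σα_j − 1 = 3.04 > 0, so everyone contributes w_i; G^SO = 28, W^SO = 28 + 3.04·28 = 113.12.
Deadweight loss = 30.4.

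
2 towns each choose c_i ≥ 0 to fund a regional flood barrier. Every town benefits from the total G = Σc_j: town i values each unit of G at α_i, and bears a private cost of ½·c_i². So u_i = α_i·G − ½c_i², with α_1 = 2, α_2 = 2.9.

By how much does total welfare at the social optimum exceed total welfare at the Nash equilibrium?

6.205

Town i's FOC: ∂u_i/∂c_i = α_i − c_i = 0, so c_i* = α_i.
NE contributions = (2, 2.9); G = 4.9.
W^NE = (Σα)·G − ½Σα_i² = 4.9² − ½·12.41 = 17.805.
Planner sets c_i = Σα_j = 4.9 for every i, so G^SO = 2·4.9 = 9.8.
W^SO = (Σα)·G^SO − ½·2·(Σα)² = (2/2)·4.9² = 24.01.
Deadweight loss = W^SO − W^NE = 6.205.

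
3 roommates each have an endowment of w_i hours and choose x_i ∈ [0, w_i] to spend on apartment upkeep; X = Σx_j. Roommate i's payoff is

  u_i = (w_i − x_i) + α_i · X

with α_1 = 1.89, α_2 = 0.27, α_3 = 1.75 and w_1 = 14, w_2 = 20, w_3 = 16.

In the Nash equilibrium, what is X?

30

∂u_i/∂x_i = α_i − 1, so roommate i contributes w_i if α_i > 1, else 0.
α_i > 1 for i ∈ {1, 3}; NE contributions (14, 0, 16), X = 30.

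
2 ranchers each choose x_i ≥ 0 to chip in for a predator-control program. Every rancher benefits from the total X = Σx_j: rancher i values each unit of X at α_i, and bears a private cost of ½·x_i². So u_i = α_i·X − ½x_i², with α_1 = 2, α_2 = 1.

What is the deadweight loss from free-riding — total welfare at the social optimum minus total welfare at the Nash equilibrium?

2.5

Rancher i's FOC: ∂u_i/∂x_i = α_i − x_i = 0, so x_i* = α_i.
NE contributions = (2, 1); X = 3.
W^NE = (Σα)·X − ½Σα_i² = 3² − ½·5 = 6.5.
Planner sets x_i = Σα_j = 3 for every i, so X^SO = 2·3 = 6.
W^SO = (Σα)·X^SO − ½·2·(Σα)² = (2/2)·3² = 9.
Deadweight loss = W^SO − W^NE = 2.5.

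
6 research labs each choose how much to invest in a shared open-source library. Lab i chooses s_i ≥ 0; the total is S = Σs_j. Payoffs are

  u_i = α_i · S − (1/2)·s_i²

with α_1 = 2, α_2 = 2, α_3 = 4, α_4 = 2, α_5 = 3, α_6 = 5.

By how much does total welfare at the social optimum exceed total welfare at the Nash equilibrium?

Lab i's FOC: ∂u_i/∂s_i = α_i − s_i = 0, so s_i* = α_i.
NE contributions = (2, 2, 4, 2, 3, 5); S = 18.
W^NE = (Σα)·S − ½Σα_i² = 18² − ½·62 = 293.
Planner sets s_i = Σα_j = 18 for every i, so S^SO = 6·18 = 108.
W^SO = (Σα)·S^SO − ½·6·(Σα)² = (6/2)·18² = 972.
Deadweight loss = W^SO − W^NE = 679.

679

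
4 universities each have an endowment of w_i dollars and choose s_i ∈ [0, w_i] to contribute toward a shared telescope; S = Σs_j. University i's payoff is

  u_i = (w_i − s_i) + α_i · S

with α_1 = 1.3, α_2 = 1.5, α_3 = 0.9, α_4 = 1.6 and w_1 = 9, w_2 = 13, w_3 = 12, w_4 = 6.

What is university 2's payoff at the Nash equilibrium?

42

∂u_i/∂s_i = α_i − 1, so university i contributes w_i if α_i > 1, else 0.
α_i > 1 for i ∈ {1, 2, 4}; NE contributions (9, 13, 0, 6), S = 28.
u_2 = (13 − 13) + 1.5·28 = 42.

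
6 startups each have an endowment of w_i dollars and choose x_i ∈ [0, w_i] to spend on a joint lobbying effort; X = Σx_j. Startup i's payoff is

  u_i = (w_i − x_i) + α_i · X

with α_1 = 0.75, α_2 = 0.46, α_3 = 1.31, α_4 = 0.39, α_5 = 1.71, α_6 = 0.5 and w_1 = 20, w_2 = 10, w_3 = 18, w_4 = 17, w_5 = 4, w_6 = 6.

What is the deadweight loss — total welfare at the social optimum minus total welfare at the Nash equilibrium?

218.36

∂u_i/∂x_i = α_i − 1, so startup i contributes w_i if α_i > 1, else 0.
α_i > 1 for i ∈ {3, 5}; NE contributions (0, 0, 18, 0, 4, 0), X = 22.
W^NE = Σw_i − X^NE + (Σα_i)·X^NE = 75 + 4.12·22 = 165.64.
Planner: ∂(Σu_j)/∂x_i = Σα_j − 1 = 4.12 > 0, so everyone contributes w_i; X^SO = 75, W^SO = 75 + 4.12·75 = 384.
Deadweight loss = 218.36.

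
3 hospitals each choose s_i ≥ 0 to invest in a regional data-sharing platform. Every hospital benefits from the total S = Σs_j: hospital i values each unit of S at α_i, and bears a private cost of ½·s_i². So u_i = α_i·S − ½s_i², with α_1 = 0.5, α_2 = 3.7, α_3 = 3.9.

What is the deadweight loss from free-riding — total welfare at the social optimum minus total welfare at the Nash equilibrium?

47.38

Hospital i's FOC: ∂u_i/∂s_i = α_i − s_i = 0, so s_i* = α_i.
NE contributions = (0.5, 3.7, 3.9); S = 8.1.
W^NE = (Σα)·S − ½Σα_i² = 8.1² − ½·29.15 = 51.035.
Planner sets s_i = Σα_j = 8.1 for every i, so S^SO = 3·8.1 = 24.3.
W^SO = (Σα)·S^SO − ½·3·(Σα)² = (3/2)·8.1² = 98.415.
Deadweight loss = W^SO − W^NE = 47.38.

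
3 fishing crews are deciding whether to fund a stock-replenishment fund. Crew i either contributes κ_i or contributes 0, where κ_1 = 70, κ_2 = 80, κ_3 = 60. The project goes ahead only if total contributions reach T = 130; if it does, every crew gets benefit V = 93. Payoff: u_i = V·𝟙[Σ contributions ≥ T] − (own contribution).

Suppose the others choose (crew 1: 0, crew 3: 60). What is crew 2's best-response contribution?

Others' total = 60. Contributing 80 brings total to 140 ≥ 130: gain V − κ_2 = 13.
Best response: 80.

80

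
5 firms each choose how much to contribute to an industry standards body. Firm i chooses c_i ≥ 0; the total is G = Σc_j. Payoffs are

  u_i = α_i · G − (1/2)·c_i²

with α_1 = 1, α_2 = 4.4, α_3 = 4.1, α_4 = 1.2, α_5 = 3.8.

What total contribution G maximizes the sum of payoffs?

72.5

Planner FOC: ∂(Σu_j)/∂c_i = (Σα_j) − c_i = 0, so c_i^SO = Σα_j = 14.5 for every i; G^SO = 72.5.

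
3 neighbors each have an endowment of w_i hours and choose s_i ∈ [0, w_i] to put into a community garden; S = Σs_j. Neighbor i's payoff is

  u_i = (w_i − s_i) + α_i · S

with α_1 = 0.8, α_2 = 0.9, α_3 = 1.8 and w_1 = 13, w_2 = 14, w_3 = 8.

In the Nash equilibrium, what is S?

∂u_i/∂s_i = α_i − 1, so neighbor i contributes w_i if α_i > 1, else 0.
α_i > 1 for i ∈ {3}; NE contributions (0, 0, 8), S = 8.

8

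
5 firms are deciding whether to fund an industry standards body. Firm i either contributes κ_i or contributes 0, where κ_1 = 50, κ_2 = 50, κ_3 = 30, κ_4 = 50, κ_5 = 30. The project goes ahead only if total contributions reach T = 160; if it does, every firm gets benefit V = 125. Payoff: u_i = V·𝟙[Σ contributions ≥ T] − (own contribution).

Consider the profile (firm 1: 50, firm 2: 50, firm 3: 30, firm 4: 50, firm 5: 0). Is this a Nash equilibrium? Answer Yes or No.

Yes

Total = 180 ≥ 160: provided.
Firm 1 (pledges 50, payoff 75): dropping to 0 → total 130, payoff 0. No gain.
Firm 2 (pledges 50, payoff 75): dropping to 0 → total 130, payoff 0. No gain.
Firm 3 (pledges 30, payoff 95): dropping to 0 → total 150, payoff 0. No gain.
Firm 4 (pledges 50, payoff 75): dropping to 0 → total 130, payoff 0. No gain.
Firm 5 (pledges 0, payoff 125): pledging 30 → total 210, payoff 95. No gain.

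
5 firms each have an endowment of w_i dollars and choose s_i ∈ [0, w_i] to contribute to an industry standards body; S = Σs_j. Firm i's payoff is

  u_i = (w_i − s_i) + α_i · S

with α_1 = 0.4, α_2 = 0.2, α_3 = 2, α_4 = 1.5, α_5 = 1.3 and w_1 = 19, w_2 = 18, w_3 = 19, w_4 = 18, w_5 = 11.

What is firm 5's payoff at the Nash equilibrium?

62.4

∂u_i/∂s_i = α_i − 1, so firm i contributes w_i if α_i > 1, else 0.
α_i > 1 for i ∈ {3, 4, 5}; NE contributions (0, 0, 19, 18, 11), S = 48.
u_5 = (11 − 11) + 1.3·48 = 62.4.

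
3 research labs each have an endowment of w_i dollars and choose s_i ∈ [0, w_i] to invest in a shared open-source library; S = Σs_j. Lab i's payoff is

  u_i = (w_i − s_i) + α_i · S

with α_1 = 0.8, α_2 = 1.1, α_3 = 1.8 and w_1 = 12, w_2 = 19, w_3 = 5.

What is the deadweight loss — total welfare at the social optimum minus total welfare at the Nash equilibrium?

∂u_i/∂s_i = α_i − 1, so lab i contributes w_i if α_i > 1, else 0.
α_i > 1 for i ∈ {2, 3}; NE contributions (0, 19, 5), S = 24.
W^NE = Σw_i − S^NE + (Σα_i)·S^NE = 36 + 2.7·24 = 100.8.
Planner: ∂(Σu_j)/∂s_i = Σα_j − 1 = 2.7 > 0, so everyone contributes w_i; S^SO = 36, W^SO = 36 + 2.7·36 = 133.2.
Deadweight loss = 32.4.

32.4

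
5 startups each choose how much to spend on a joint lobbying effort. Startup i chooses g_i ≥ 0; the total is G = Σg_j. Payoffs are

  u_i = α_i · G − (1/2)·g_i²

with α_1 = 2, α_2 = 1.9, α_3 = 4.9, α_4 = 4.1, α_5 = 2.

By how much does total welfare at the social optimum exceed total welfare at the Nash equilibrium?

Startup i's FOC: ∂u_i/∂g_i = α_i − g_i = 0, so g_i* = α_i.
NE contributions = (2, 1.9, 4.9, 4.1, 2); G = 14.9.
W^NE = (Σα)·G − ½Σα_i² = 14.9² − ½·52.43 = 195.795.
Planner sets g_i = Σα_j = 14.9 for every i, so G^SO = 5·14.9 = 74.5.
W^SO = (Σα)·G^SO − ½·5·(Σα)² = (5/2)·14.9² = 555.025.
Deadweight loss = W^SO − W^NE = 359.23.

359.23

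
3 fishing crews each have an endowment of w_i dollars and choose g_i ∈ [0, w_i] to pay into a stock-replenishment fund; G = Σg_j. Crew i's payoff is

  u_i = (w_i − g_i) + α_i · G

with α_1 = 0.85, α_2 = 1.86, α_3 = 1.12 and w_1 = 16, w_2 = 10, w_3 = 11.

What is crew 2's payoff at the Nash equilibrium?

39.06

∂u_i/∂g_i = α_i − 1, so crew i contributes w_i if α_i > 1, else 0.
α_i > 1 for i ∈ {2, 3}; NE contributions (0, 10, 11), G = 21.
u_2 = (10 − 10) + 1.86·21 = 39.06.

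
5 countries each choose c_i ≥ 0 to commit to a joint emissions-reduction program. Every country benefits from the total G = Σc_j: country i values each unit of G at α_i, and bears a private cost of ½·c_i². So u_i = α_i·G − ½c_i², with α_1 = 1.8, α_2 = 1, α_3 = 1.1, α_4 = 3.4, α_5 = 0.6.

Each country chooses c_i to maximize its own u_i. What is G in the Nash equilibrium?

7.9

Country i's FOC: ∂u_i/∂c_i = α_i − c_i = 0, so c_i* = α_i.
NE contributions = (1.8, 1, 1.1, 3.4, 0.6); G = 7.9.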